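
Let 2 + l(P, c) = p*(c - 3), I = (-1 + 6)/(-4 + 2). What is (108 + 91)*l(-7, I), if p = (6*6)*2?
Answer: -79202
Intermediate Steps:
I = -5/2 (I = 5/(-2) = 5*(-1/2) = -5/2 ≈ -2.5000)
p = 72 (p = 36*2 = 72)
l(P, c) = -218 + 72*c (l(P, c) = -2 + 72*(c - 3) = -2 + 72*(-3 + c) = -2 + (-216 + 72*c) = -218 + 72*c)
(108 + 91)*l(-7, I) = (108 + 91)*(-218 + 72*(-5/2)) = 199*(-218 - 180) = 199*(-398) = -79202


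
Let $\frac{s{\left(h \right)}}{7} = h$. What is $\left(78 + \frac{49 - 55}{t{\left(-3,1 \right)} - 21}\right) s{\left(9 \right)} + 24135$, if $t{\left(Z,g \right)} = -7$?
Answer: $\frac{58125}{2} \approx 29063.0$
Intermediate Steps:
$s{\left(h \right)} = 7 h$
$\left(78 + \frac{49 - 55}{t{\left(-3,1 \right)} - 21}\right) s{\left(9 \right)} + 24135 = \left(78 + \frac{49 - 55}{-7 - 21}\right) 7 \cdot 9 + 24135 = \left(78 - \frac{6}{-28}\right) 63 + 24135 = \left(78 - - \frac{3}{14}\right) 63 + 24135 = \left(78 + \frac{3}{14}\right) 63 + 24135 = \frac{1095}{14} \cdot 63 + 24135 = \frac{9855}{2} + 24135 = \frac{58125}{2}$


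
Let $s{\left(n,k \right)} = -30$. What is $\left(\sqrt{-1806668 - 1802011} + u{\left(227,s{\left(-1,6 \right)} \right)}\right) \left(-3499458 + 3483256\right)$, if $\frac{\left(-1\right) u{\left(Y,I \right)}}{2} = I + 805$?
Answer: $25113100 - 16202 i \sqrt{3608679} \approx 2.5113 \cdot 10^{7} - 3.0778 \cdot 10^{7} i$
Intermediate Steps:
$u{\left(Y,I \right)} = -1610 - 2 I$ ($u{\left(Y,I \right)} = - 2 \left(I + 805\right) = - 2 \left(805 + I\right) = -1610 - 2 I$)
$\left(\sqrt{-1806668 - 1802011} + u{\left(227,s{\left(-1,6 \right)} \right)}\right) \left(-3499458 + 3483256\right) = \left(\sqrt{-1806668 - 1802011} - 1550\right) \left(-3499458 + 3483256\right) = \left(\sqrt{-1806668 - 1802011} + \left(-1610 + 60\right)\right) \left(-16202\right) = \left(\sqrt{-3608679} - 1550\right) \left(-16202\right) = \left(i \sqrt{3608679} - 1550\right) \left(-16202\right) = \left(-1550 + i \sqrt{3608679}\right) \left(-16202\right) = 25113100 - 16202 i \sqrt{3608679}$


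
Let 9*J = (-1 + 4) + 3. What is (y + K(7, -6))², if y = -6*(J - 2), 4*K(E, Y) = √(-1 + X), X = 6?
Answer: (32 + √5)²/16 ≈ 73.257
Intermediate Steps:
J = ⅔ (J = ((-1 + 4) + 3)/9 = (3 + 3)/9 = (⅑)*6 = ⅔ ≈ 0.66667)
K(E, Y) = √5/4 (K(E, Y) = √(-1 + 6)/4 = √5/4)
y = 8 (y = -6*(⅔ - 2) = -6*(-4/3) = 8)
(y + K(7, -6))² = (8 + √5/4)²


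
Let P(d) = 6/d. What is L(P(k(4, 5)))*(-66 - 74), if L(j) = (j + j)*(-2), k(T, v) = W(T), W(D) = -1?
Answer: -3360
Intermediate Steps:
k(T, v) = -1
L(j) = -4*j (L(j) = (2*j)*(-2) = -4*j)
L(P(k(4, 5)))*(-66 - 74) = (-24/(-1))*(-66 - 74) = -24*(-1)*(-140) = -4*(-6)*(-140) = 24*(-140) = -3360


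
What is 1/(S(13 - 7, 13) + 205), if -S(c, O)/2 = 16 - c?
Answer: 1/185 ≈ 0.0054054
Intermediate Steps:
S(c, O) = -32 + 2*c (S(c, O) = -2*(16 - c) = -32 + 2*c)
1/(S(13 - 7, 13) + 205) = 1/((-32 + 2*(13 - 7)) + 205) = 1/((-32 + 2*6) + 205) = 1/((-32 + 12) + 205) = 1/(-20 + 205) = 1/185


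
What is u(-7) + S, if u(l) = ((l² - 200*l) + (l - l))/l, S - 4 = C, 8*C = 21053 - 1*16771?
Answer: 1329/4 ≈ 332.25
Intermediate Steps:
C = 2141/4 (C = (21053 - 1*16771)/8 = (21053 - 16771)/8 = (⅛)*4282 = 2141/4 ≈ 535.25)
S = 2157/4 (S = 4 + 2141/4 = 2157/4 ≈ 539.25)
u(l) = (l² - 200*l)/l (u(l) = ((l² - 200*l) + 0)/l = (l² - 200*l)/l)
u(-7) + S = (-200 - 7) + 2157/4 = -207 + 2157/4 = 1329/4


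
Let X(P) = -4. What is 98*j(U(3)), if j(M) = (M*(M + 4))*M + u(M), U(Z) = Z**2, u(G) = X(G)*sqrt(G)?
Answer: 102018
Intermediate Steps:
u(G) = -4*sqrt(G)
j(M) = -4*sqrt(M) + M**2*(4 + M) (j(M) = (M*(M + 4))*M - 4*sqrt(M) = (M*(4 + M))*M - 4*sqrt(M) = M**2*(4 + M) - 4*sqrt(M) = -4*sqrt(M) + M**2*(4 + M))
98*j(U(3)) = 98*((3**2)**3 - 4*sqrt(3**2) + 4*(3**2)**2) = 98*(9**3 - 4*sqrt(9) + 4*9**2) = 98*(729 - 4*3 + 4*81) = 98*(729 - 12 + 324) = 98*1041 = 102018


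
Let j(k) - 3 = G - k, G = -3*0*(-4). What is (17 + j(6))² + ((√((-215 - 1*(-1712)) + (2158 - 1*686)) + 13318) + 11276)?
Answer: 24790 + √2969 ≈ 24845.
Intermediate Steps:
G = 0 (G = 0*(-4) = 0)
j(k) = 3 - k (j(k) = 3 + (0 - k) = 3 - k)
(17 + j(6))² + ((√((-215 - 1*(-1712)) + (2158 - 1*686)) + 13318) + 11276) = (17 + (3 - 1*6))² + ((√((-215 - 1*(-1712)) + (2158 - 1*686)) + 13318) + 11276) = (17 + (3 - 6))² + ((√((-215 + 1712) + (2158 - 686)) + 13318) + 11276) = (17 - 3)² + ((√(1497 + 1472) + 13318) + 11276) = 14² + ((√2969 + 13318) + 11276) = 196 + ((13318 + √2969) + 11276) = 196 + (24594 + √2969) = 24790 + √2969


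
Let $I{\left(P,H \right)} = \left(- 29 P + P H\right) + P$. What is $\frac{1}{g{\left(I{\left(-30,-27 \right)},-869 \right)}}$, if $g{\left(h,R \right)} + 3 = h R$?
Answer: $- \frac{1}{1433853} \approx -6.9742 \cdot 10^{-7}$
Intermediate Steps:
$I{\left(P,H \right)} = - 28 P + H P$ ($I{\left(P,H \right)} = \left(- 29 P + H P\right) + P = - 28 P + H P$)
$g{\left(h,R \right)} = -3 + R h$ ($g{\left(h,R \right)} = -3 + h R = -3 + R h$)
$\frac{1}{g{\left(I{\left(-30,-27 \right)},-869 \right)}} = \frac{1}{-3 - 869 \left(- 30 \left(-28 - 27\right)\right)} = \frac{1}{-3 - 869 \left(\left(-30\right) \left(-55\right)\right)} = \frac{1}{-3 - 1433850} = \frac{1}{-1433853} = - \frac{1}{1433853}$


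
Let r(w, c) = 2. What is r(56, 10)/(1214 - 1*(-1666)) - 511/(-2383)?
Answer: 738223/3431520 ≈ 0.21513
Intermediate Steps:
r(56, 10)/(1214 - 1*(-1666)) - 511/(-2383) = 2/(1214 - 1*(-1666)) - 511/(-2383) = 2/(1214 + 1666) - 511*(-1/2383) = 2/2880 + 511/2383 = 2*(1/2880) + 511/2383 = 1/1440 + 511/2383 = 738223/3431520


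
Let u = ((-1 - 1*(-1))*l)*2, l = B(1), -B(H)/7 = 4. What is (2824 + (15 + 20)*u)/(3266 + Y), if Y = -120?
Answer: 1412/1573 ≈ 0.89765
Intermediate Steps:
B(H) = -28 (B(H) = -7*4 = -28)
l = -28
u = 0 (u = ((-1 - 1*(-1))*(-28))*2 = ((-1 + 1)*(-28))*2 = (0*(-28))*2 = 0*2 = 0)
(2824 + (15 + 20)*u)/(3266 + Y) = (2824 + (15 + 20)*0)/(3266 - 120) = (2824 + 35*0)/3146 = (2824 + 0)*(1/3146) = 2824*(1/3146) = 1412/1573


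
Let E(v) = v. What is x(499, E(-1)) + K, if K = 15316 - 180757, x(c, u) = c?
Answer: -164942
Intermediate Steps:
K = -165441
x(499, E(-1)) + K = 499 - 165441 = -164942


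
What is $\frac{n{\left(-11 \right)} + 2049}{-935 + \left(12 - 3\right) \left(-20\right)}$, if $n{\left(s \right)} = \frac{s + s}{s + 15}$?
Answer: $- \frac{4087}{2230} \approx -1.8327$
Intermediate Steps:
$n{\left(s \right)} = \frac{2 s}{15 + s}$
$\frac{n{\left(-11 \right)} + 2049}{-935 + \left(12 - 3\right) \left(-20\right)} = \frac{2 \left(-11\right) \frac{1}{15 - 11} + 2049}{-935 + \left(12 - 3\right) \left(-20\right)} = \frac{2 \left(-11\right) \frac{1}{4} + 2049}{-935 + 9 \left(-20\right)} = \frac{2 \left(-11\right) \frac{1}{4} + 2049}{-935 - 180} = \frac{- \frac{11}{2} + 2049}{-1115} = \frac{4087}{2} \left(- \frac{1}{1115}\right) = - \frac{4087}{2230}$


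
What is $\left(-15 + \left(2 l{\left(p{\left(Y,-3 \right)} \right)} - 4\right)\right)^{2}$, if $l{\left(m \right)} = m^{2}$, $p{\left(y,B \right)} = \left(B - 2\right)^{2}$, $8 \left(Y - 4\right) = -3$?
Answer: $1515361$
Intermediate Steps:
$Y = \frac{29}{8}$ ($Y = 4 + \frac{1}{8} \left(-3\right) = 4 - \frac{3}{8} = \frac{29}{8} \approx 3.625$)
$p{\left(y,B \right)} = \left(-2 + B\right)^{2}$
$\left(-15 + \left(2 l{\left(p{\left(Y,-3 \right)} \right)} - 4\right)\right)^{2} = \left(-15 - \left(4 - 2 \left(\left(-2 - 3\right)^{2}\right)^{2}\right)\right)^{2} = \left(-15 - \left(4 - 2 \left(\left(-5\right)^{2}\right)^{2}\right)\right)^{2} = \left(-15 - \left(4 - 2 \cdot 25^{2}\right)\right)^{2} = \left(-15 + \left(2 \cdot 625 - 4\right)\right)^{2} = \left(-15 + \left(1250 - 4\right)\right)^{2} = \left(-15 + 1246\right)^{2} = 1231^{2} = 1515361$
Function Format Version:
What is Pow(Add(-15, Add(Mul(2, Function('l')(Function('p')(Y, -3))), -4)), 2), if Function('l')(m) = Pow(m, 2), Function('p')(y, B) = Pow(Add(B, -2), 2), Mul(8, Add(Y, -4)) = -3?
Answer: 1515361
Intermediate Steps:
Y = Rational(29, 8) (Y = Add(4, Mul(Rational(1, 8), -3)) = Add(4, Rational(-3, 8)) = Rational(29, 8) ≈ 3.6250)
Function('p')(y, B) = Pow(Add(-2, B), 2)
Pow(Add(-15, Add(Mul(2, Function('l')(Function('p')(Y, -3))), -4)), 2) = Pow(Add(-15, Add(Mul(2, Pow(Pow(Add(-2, -3), 2), 2)), -4)), 2) = Pow(Add(-15, Add(Mul(2, Pow(Pow(-5, 2), 2)), -4)), 2) = Pow(Add(-15, Add(Mul(2, Pow(25, 2)), -4)), 2) = Pow(Add(-15, Add(Mul(2, 625), -4)), 2) = Pow(Add(-15, Add(1250, -4)), 2) = Pow(Add(-15, 1246), 2) = Pow(1231, 2) = 1515361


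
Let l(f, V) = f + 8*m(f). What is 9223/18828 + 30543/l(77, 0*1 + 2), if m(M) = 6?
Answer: 576216479/2353500 ≈ 244.83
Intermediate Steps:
l(f, V) = 48 + f (l(f, V) = f + 8*6 = f + 48 = 48 + f)
9223/18828 + 30543/l(77, 0*1 + 2) = 9223/18828 + 30543/(48 + 77) = 9223*(1/18828) + 30543/125 = 9223/18828 + 30543*(1/125) = 9223/18828 + 30543/125 = 576216479/2353500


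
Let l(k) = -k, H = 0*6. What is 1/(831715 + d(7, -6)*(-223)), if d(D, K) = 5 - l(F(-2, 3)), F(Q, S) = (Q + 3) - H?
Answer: 1/830377 ≈ 1.2043e-6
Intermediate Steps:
H = 0
F(Q, S) = 3 + Q (F(Q, S) = (Q + 3) - 1*0 = (3 + Q) + 0 = 3 + Q)
d(D, K) = 6 (d(D, K) = 5 - (-1)*(3 - 2) = 5 - (-1) = 5 - 1*(-1) = 5 + 1 = 6)
1/(831715 + d(7, -6)*(-223)) = 1/(831715 + 6*(-223)) = 1/(831715 - 1338) = 1/830377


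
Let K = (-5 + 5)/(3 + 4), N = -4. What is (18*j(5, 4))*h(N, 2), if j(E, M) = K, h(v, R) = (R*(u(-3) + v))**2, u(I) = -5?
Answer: 0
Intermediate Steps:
h(v, R) = R**2*(-5 + v)**2 (h(v, R) = (R*(-5 + v))**2 = R**2*(-5 + v)**2)
K = 0 (K = 0/7 = 0*(1/7) = 0)
j(E, M) = 0
(18*j(5, 4))*h(N, 2) = (18*0)*(2**2*(-5 - 4)**2) = 0*(4*(-9)**2) = 0*(4*81) = 0*324 = 0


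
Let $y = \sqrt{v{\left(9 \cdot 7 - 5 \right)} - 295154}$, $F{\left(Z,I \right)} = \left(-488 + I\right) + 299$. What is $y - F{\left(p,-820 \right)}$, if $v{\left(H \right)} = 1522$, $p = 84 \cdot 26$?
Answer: $1009 + 16 i \sqrt{1147} \approx 1009.0 + 541.88 i$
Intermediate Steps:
$p = 2184$
$F{\left(Z,I \right)} = -189 + I$
$y = 16 i \sqrt{1147}$ ($y = \sqrt{1522 - 295154} = \sqrt{-293632} = 16 i \sqrt{1147} \approx 541.88 i$)
$y - F{\left(p,-820 \right)} = 16 i \sqrt{1147} - \left(-189 - 820\right) = 16 i \sqrt{1147} - -1009 = 16 i \sqrt{1147} + 1009 = 1009 + 16 i \sqrt{1147}$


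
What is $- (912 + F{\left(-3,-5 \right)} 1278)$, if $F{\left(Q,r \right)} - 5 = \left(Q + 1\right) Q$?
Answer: $-14970$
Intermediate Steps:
$F{\left(Q,r \right)} = 5 + Q \left(1 + Q\right)$ ($F{\left(Q,r \right)} = 5 + \left(Q + 1\right) Q = 5 + \left(1 + Q\right) Q = 5 + Q \left(1 + Q\right)$)
$- (912 + F{\left(-3,-5 \right)} 1278) = - (912 + \left(5 - 3 + \left(-3\right)^{2}\right) 1278) = - (912 + \left(5 - 3 + 9\right) 1278) = - (912 + 11 \cdot 1278) = - (912 + 14058) = \left(-1\right) 14970 = -14970$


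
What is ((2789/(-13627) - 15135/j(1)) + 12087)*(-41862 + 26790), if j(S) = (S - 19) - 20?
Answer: -48721005092400/258913 ≈ -1.8818e+8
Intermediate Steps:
j(S) = -39 + S (j(S) = (-19 + S) - 20 = -39 + S)
((2789/(-13627) - 15135/j(1)) + 12087)*(-41862 + 26790) = ((2789/(-13627) - 15135/(-39 + 1)) + 12087)*(-41862 + 26790) = ((2789*(-1/13627) - 15135/(-38)) + 12087)*(-15072) = ((-2789/13627 - 15135*(-1/38)) + 12087)*(-15072) = ((-2789/13627 + 15135/38) + 12087)*(-15072) = (206138663/517826 + 12087)*(-15072) = (6465101525/517826)*(-15072) = -48721005092400/258913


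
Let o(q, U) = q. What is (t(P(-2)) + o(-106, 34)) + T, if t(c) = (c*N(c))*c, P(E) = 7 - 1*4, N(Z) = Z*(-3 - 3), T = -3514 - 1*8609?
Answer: -12391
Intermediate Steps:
T = -12123 (T = -3514 - 8609 = -12123)
N(Z) = -6*Z (N(Z) = Z*(-6) = -6*Z)
P(E) = 3 (P(E) = 7 - 4 = 3)
t(c) = -6*c³ (t(c) = (c*(-6*c))*c = (-6*c²)*c = -6*c³)
(t(P(-2)) + o(-106, 34)) + T = (-6*3³ - 106) - 12123 = (-6*27 - 106) - 12123 = (-162 - 106) - 12123 = -268 - 12123 = -12391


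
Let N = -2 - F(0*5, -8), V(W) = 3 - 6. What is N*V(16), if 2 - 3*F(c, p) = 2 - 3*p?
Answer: -18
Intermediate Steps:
F(c, p) = p (F(c, p) = ⅔ - (2 - 3*p)/3 = ⅔ + (-⅔ + p) = p)
V(W) = -3
N = 6 (N = -2 - 1*(-8) = -2 + 8 = 6)
N*V(16) = 6*(-3) = -18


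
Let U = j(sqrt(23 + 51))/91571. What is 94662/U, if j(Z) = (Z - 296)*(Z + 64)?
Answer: -1105207485255/2379013 + 502761052116*sqrt(74)/88023481 ≈ -4.1543e+5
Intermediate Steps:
j(Z) = (-296 + Z)*(64 + Z)
U = -18870/91571 - 232*sqrt(74)/91571 (U = (-18944 + (sqrt(23 + 51))**2 - 232*sqrt(23 + 51))/91571 = (-18944 + (sqrt(74))**2 - 232*sqrt(74))*(1/91571) = (-18944 + 74 - 232*sqrt(74))*(1/91571) = (-18870 - 232*sqrt(74))*(1/91571) = -18870/91571 - 232*sqrt(74)/91571 ≈ -0.22786)
94662/U = 94662/(-18870/91571 - 232*sqrt(74)/91571)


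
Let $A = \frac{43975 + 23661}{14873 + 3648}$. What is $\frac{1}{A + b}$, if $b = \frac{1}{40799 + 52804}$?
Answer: $\frac{1733621163}{6330951029} \approx 0.27383$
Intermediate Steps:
$A = \frac{67636}{18521} \approx 3.6519$
$b = \frac{1}{93603} \approx 1.0683 \cdot 10^{-5}$
$\frac{1}{A + b} = \frac{1}{\frac{67636}{18521} + \frac{1}{93603}} = \frac{1}{\frac{6330951029}{1733621163}} = \frac{1733621163}{6330951029}$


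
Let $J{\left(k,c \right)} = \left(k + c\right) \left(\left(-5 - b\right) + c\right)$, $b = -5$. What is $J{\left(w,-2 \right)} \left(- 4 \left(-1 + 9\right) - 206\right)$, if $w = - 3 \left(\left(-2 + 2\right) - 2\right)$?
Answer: $1904$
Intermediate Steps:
$w = 6$ ($w = - 3 \left(0 - 2\right) = \left(-3\right) \left(-2\right) = 6$)
$J{\left(k,c \right)} = c \left(c + k\right)$ ($J{\left(k,c \right)} = \left(k + c\right) \left(\left(-5 - -5\right) + c\right) = \left(c + k\right) \left(\left(-5 + 5\right) + c\right) = \left(c + k\right) \left(0 + c\right) = \left(c + k\right) c = c \left(c + k\right)$)
$J{\left(w,-2 \right)} \left(- 4 \left(-1 + 9\right) - 206\right) = - 2 \left(-2 + 6\right) \left(- 4 \left(-1 + 9\right) - 206\right) = \left(-2\right) 4 \left(\left(-4\right) 8 - 206\right) = - 8 \left(-32 - 206\right) = \left(-8\right) \left(-238\right) = 1904$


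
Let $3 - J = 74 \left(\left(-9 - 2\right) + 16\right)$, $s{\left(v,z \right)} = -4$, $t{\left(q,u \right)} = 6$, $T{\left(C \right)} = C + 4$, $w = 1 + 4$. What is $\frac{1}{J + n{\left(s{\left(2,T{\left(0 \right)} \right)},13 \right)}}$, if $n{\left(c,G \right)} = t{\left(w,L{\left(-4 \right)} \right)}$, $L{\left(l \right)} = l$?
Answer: $- \frac{1}{361} \approx -0.0027701$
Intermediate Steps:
$w = 5$
$T{\left(C \right)} = 4 + C$
$n{\left(c,G \right)} = 6$
$J = -367$ ($J = 3 - 74 \left(\left(-9 - 2\right) + 16\right) = 3 - 74 \left(-11 + 16\right) = 3 - 74 \cdot 5 = 3 - 370 = -367$)
$\frac{1}{J + n{\left(s{\left(2,T{\left(0 \right)} \right)},13 \right)}} = \frac{1}{-367 + 6} = \frac{1}{-361} = - \frac{1}{361}$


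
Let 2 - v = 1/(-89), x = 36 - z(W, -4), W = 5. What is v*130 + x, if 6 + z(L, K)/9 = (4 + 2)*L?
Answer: 7250/89 ≈ 81.461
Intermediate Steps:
z(L, K) = -54 + 54*L (z(L, K) = -54 + 9*((4 + 2)*L) = -54 + 9*(6*L) = -54 + 54*L)
x = -180 (x = 36 - (-54 + 54*5) = 36 - (-54 + 270) = 36 - 1*216 = 36 - 216 = -180)
v = 179/89 (v = 2 - 1/(-89) = 2 - 1*(-1/89) = 2 + 1/89 = 179/89 ≈ 2.0112)
v*130 + x = (179/89)*130 - 180 = 23270/89 - 180 = 7250/89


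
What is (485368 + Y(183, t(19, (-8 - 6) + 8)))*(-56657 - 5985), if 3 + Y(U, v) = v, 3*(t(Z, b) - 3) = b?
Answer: -30404296972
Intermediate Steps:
t(Z, b) = 3 + b/3
Y(U, v) = -3 + v
(485368 + Y(183, t(19, (-8 - 6) + 8)))*(-56657 - 5985) = (485368 + (-3 + (3 + ((-8 - 6) + 8)/3)))*(-56657 - 5985) = (485368 + (-3 + (3 + (-14 + 8)/3)))*(-62642) = (485368 + (-3 + (3 + (⅓)*(-6))))*(-62642) = (485368 + (-3 + (3 - 2)))*(-62642) = (485368 + (-3 + 1))*(-62642) = (485368 - 2)*(-62642) = 485366*(-62642) = -30404296972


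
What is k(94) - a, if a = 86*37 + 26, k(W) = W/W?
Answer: -3207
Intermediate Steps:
k(W) = 1
a = 3208 (a = 3182 + 26 = 3208)
k(94) - a = 1 - 1*3208 = 1 - 3208 = -3207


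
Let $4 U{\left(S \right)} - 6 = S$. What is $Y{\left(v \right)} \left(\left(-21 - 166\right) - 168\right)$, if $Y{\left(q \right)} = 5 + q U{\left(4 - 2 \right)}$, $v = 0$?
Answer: $-1775$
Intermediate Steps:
$U{\left(S \right)} = \frac{3}{2} + \frac{S}{4}$
$Y{\left(q \right)} = 5 + 2 q$ ($Y{\left(q \right)} = 5 + q \left(\frac{3}{2} + \frac{4 - 2}{4}\right) = 5 + q \left(\frac{3}{2} + \frac{1}{4} \cdot 2\right) = 5 + q \left(\frac{3}{2} + \frac{1}{2}\right) = 5 + q 2 = 5 + 2 q$)
$Y{\left(v \right)} \left(\left(-21 - 166\right) - 168\right) = \left(5 + 2 \cdot 0\right) \left(\left(-21 - 166\right) - 168\right) = \left(5 + 0\right) \left(\left(-21 - 166\right) - 168\right) = 5 \left(-187 - 168\right) = 5 \left(-355\right) = -1775$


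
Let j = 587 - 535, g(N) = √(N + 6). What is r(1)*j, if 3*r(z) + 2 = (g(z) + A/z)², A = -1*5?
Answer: 520 - 520*√7/3 ≈ 61.403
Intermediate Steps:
g(N) = √(6 + N)
A = -5
j = 52
r(z) = -⅔ + (√(6 + z) - 5/z)²/3
r(1)*j = (-⅔ + (⅓)*(-5 + 1*√(6 + 1))²/1²)*52 = (-⅔ + (⅓)*1*(-5 + 1*√7)²)*52 = (-⅔ + (⅓)*1*(-5 + √7)²)*52 = (-⅔ + (-5 + √7)²/3)*52 = -104/3 + 52*(-5 + √7)²/3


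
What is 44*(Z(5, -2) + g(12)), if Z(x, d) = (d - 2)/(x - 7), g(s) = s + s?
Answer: 1144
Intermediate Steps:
g(s) = 2*s
Z(x, d) = (-2 + d)/(-7 + x)
44*(Z(5, -2) + g(12)) = 44*((-2 - 2)/(-7 + 5) + 2*12) = 44*(-4/(-2) + 24) = 44*(-½*(-4) + 24) = 44*(2 + 24) = 44*26 = 1144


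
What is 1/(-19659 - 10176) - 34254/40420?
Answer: -102200851/120593070 ≈ -0.84749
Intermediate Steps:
1/(-19659 - 10176) - 34254/40420 = 1/(-29835) - 34254*1/40420 = -1/29835 - 17127/20210 = -102200851/120593070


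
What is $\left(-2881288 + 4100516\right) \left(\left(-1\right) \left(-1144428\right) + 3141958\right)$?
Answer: $5226081830008$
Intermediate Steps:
$\left(-2881288 + 4100516\right) \left(\left(-1\right) \left(-1144428\right) + 3141958\right) = 1219228 \left(1144428 + 3141958\right) = 1219228 \cdot 4286386 = 5226081830008$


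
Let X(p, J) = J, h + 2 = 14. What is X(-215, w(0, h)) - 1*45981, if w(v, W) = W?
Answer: -45969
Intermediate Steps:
h = 12 (h = -2 + 14 = 12)
X(-215, w(0, h)) - 1*45981 = 12 - 1*45981 = 12 - 45981 = -45969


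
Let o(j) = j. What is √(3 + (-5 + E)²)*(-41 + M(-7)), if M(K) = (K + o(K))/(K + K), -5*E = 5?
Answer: -40*√39 ≈ -249.80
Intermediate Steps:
E = -1 (E = -⅕*5 = -1)
M(K) = 1 (M(K) = (K + K)/(K + K) = (2*K)/((2*K)) = (2*K)*(1/(2*K)) = 1)
√(3 + (-5 + E)²)*(-41 + M(-7)) = √(3 + (-5 - 1)²)*(-41 + 1) = √(3 + (-6)²)*(-40) = √(3 + 36)*(-40) = √39*(-40) = -40*√39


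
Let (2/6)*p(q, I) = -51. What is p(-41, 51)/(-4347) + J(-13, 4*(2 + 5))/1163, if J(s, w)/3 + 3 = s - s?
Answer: 15424/561729 ≈ 0.027458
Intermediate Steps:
p(q, I) = -153 (p(q, I) = 3*(-51) = -153)
J(s, w) = -9 (J(s, w) = -9 + 3*(s - s) = -9 + 3*0 = -9 + 0 = -9)
p(-41, 51)/(-4347) + J(-13, 4*(2 + 5))/1163 = -153/(-4347) - 9/1163 = -153*(-1/4347) - 9*1/1163 = 17/483 - 9/1163 = 15424/561729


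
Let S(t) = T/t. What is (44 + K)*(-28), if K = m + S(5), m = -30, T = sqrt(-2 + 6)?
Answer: -2016/5 ≈ -403.20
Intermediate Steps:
T = 2 (T = sqrt(4) = 2)
S(t) = 2/t
K = -148/5 (K = -30 + 2/5 = -148/5 ≈ -29.600)
(44 + K)*(-28) = (44 - 148/5)*(-28) = (72/5)*(-28) = -2016/5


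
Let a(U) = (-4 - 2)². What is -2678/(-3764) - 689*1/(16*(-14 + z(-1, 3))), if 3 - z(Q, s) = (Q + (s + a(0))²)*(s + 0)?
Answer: 49612901/68820976 ≈ 0.72090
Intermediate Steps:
a(U) = 36 (a(U) = (-6)² = 36)
z(Q, s) = 3 - s*(Q + (36 + s)²) (z(Q, s) = 3 - (Q + (s + 36)²)*(s + 0) = 3 - (Q + (36 + s)²)*s = 3 - s*(Q + (36 + s)²))
-2678/(-3764) - 689*1/(16*(-14 + z(-1, 3))) = -2678/(-3764) - 689*1/(16*(-14 + (3 - 1*(-1)*3 - 1*3*(36 + 3)²))) = -2678*(-1/3764) - 689*1/(16*(-14 + (3 + 3 - 1*3*39²))) = 1339/1882 - 689*1/(16*(-14 + (3 + 3 - 1*3*1521))) = 1339/1882 - 689*1/(16*(-14 + (3 + 3 - 4563))) = 1339/1882 - 689*1/(16*(-14 - 4557)) = 1339/1882 - 689/(16*(-4571)) = 1339/1882 - 689/(-73136) = 1339/1882 - 689*(-1/73136) = 1339/1882 + 689/73136 = 49612901/68820976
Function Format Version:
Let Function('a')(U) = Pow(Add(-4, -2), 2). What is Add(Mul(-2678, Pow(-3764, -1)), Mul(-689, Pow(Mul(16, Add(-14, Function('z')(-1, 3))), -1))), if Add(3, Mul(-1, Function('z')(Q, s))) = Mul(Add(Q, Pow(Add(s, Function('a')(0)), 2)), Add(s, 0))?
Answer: Rational(49612901, 68820976) ≈ 0.72090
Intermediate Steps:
Function('a')(U) = 36 (Function('a')(U) = Pow(-6, 2) = 36)
Function('z')(Q, s) = Add(3, Mul(-1, s, Add(Q, Pow(Add(36, s), 2)))) (Function('z')(Q, s) = Add(3, Mul(-1, Mul(Add(Q, Pow(Add(s, 36), 2)), Add(s, 0)))) = Add(3, Mul(-1, Mul(Add(Q, Pow(Add(36, s), 2)), s))) = Add(3, Mul(-1, Mul(s, Add(Q, Pow(Add(36, s), 2))))) = Add(3, Mul(-1, s, Add(Q, Pow(Add(36, s), 2)))))
Add(Mul(-2678, Pow(-3764, -1)), Mul(-689, Pow(Mul(16, Add(-14, Function('z')(-1, 3))), -1))) = Add(Mul(-2678, Pow(-3764, -1)), Mul(-689, Pow(Mul(16, Add(-14, Add(3, Mul(-1, -1, 3), Mul(-1, 3, Pow(Add(36, 3), 2))))), -1))) = Add(Mul(-2678, Rational(-1, 3764)), Mul(-689, Pow(Mul(16, Add(-14, Add(3, 3, Mul(-1, 3, Pow(39, 2))))), -1))) = Add(Rational(1339, 1882), Mul(-689, Pow(Mul(16, Add(-14, Add(3, 3, Mul(-1, 3, 1521)))), -1))) = Add(Rational(1339, 1882), Mul(-689, Pow(Mul(16, Add(-14, Add(3, 3, -4563))), -1))) = Add(Rational(1339, 1882), Mul(-689, Pow(Mul(16, Add(-14, -4557)), -1))) = Add(Rational(1339, 1882), Mul(-689, Pow(Mul(16, -4571), -1))) = Add(Rational(1339, 1882), Mul(-689, Pow(-73136, -1))) = Add(Rational(1339, 1882), Mul(-689, Rational(-1, 73136))) = Add(Rational(1339, 1882), Rational(689, 73136)) = Rational(49612901, 68820976)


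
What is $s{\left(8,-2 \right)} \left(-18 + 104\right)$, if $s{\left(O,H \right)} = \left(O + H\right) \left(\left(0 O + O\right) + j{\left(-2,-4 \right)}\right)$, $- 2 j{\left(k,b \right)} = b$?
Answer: $5160$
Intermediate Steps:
$j{\left(k,b \right)} = - \frac{b}{2}$
$s{\left(O,H \right)} = \left(2 + O\right) \left(H + O\right)$ ($s{\left(O,H \right)} = \left(O + H\right) \left(\left(0 O + O\right) - -2\right) = \left(H + O\right) \left(\left(0 + O\right) + 2\right) = \left(H + O\right) \left(O + 2\right) = \left(H + O\right) \left(2 + O\right) = \left(2 + O\right) \left(H + O\right)$)
$s{\left(8,-2 \right)} \left(-18 + 104\right) = \left(8^{2} + 2 \left(-2\right) + 2 \cdot 8 - 16\right) \left(-18 + 104\right) = \left(64 - 4 + 16 - 16\right) 86 = 60 \cdot 86 = 5160$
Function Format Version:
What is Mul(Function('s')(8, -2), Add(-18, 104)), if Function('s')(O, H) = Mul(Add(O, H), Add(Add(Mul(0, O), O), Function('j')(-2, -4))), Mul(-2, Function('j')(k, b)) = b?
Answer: 5160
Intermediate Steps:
Function('j')(k, b) = Mul(Rational(-1, 2), b)
Function('s')(O, H) = Mul(Add(2, O), Add(H, O)) (Function('s')(O, H) = Mul(Add(O, H), Add(Add(Mul(0, O), O), Mul(Rational(-1, 2), -4))) = Mul(Add(H, O), Add(Add(0, O), 2)) = Mul(Add(H, O), Add(O, 2)) = Mul(Add(H, O), Add(2, O)) = Mul(Add(2, O), Add(H, O)))
Mul(Function('s')(8, -2), Add(-18, 104)) = Mul(Add(Pow(8, 2), Mul(2, -2), Mul(2, 8), Mul(-2, 8)), Add(-18, 104)) = Mul(Add(64, -4, 16, -16), 86) = Mul(60, 86) = 5160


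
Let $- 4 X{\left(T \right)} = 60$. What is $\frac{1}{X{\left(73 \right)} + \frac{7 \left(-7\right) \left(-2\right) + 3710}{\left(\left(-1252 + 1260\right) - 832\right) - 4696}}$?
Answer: $- \frac{345}{5413} \approx -0.063735$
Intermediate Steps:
$X{\left(T \right)} = -15$ ($X{\left(T \right)} = \left(- \frac{1}{4}\right) 60 = -15$)
$\frac{1}{X{\left(73 \right)} + \frac{7 \left(-7\right) \left(-2\right) + 3710}{\left(\left(-1252 + 1260\right) - 832\right) - 4696}} = \frac{1}{-15 + \frac{7 \left(-7\right) \left(-2\right) + 3710}{\left(\left(-1252 + 1260\right) - 832\right) - 4696}} = \frac{1}{-15 + \frac{\left(-49\right) \left(-2\right) + 3710}{\left(8 - 832\right) - 4696}} = \frac{1}{-15 + \frac{98 + 3710}{-824 - 4696}} = \frac{1}{-15 + \frac{3808}{-5520}} = \frac{1}{-15 + 3808 \left(- \frac{1}{5520}\right)} = \frac{1}{-15 - \frac{238}{345}} = \frac{1}{- \frac{5413}{345}} = - \frac{345}{5413}$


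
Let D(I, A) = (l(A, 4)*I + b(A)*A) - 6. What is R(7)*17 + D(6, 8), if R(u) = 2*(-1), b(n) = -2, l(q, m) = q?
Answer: -8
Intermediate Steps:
R(u) = -2
D(I, A) = -6 - 2*A + A*I (D(I, A) = (A*I - 2*A) - 6 = (-2*A + A*I) - 6 = -6 - 2*A + A*I)
R(7)*17 + D(6, 8) = -2*17 + (-6 - 2*8 + 8*6) = -34 + (-6 - 16 + 48) = -34 + 26 = -8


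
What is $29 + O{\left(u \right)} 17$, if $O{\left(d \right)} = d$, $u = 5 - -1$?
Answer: $131$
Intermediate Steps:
$u = 6$ ($u = 5 + 1 = 6$)
$29 + O{\left(u \right)} 17 = 29 + 6 \cdot 17 = 29 + 102 = 131$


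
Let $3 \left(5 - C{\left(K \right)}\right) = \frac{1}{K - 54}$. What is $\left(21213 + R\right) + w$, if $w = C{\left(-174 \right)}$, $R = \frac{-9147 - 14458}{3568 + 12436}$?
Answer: $\frac{29031464329}{1368342} \approx 21217.0$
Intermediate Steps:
$C{\left(K \right)} = 5 - \frac{1}{3 \left(-54 + K\right)}$ ($C{\left(K \right)} = 5 - \frac{1}{3 \left(K - 54\right)} = 5 - \frac{1}{3 \left(-54 + K\right)}$)
$R = - \frac{23605}{16004} \approx -1.4749$
$w = \frac{3421}{684}$ ($w = \frac{-811 + 15 \left(-174\right)}{3 \left(-54 - 174\right)} = \frac{-811 - 2610}{3 \left(-228\right)} = \frac{1}{3} \left(- \frac{1}{228}\right) \left(-3421\right) = \frac{3421}{684} \approx 5.0015$)
$\left(21213 + R\right) + w = \left(21213 - \frac{23605}{16004}\right) + \frac{3421}{684} = \frac{339469247}{16004} + \frac{3421}{684} = \frac{29031464329}{1368342}$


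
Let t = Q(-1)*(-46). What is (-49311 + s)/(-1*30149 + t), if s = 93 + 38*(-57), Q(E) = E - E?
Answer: 51384/30149 ≈ 1.7043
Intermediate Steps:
Q(E) = 0
s = -2073 (s = 93 - 2166 = -2073)
t = 0 (t = 0*(-46) = 0)
(-49311 + s)/(-1*30149 + t) = (-49311 - 2073)/(-1*30149 + 0) = -51384/(-30149 + 0) = -51384/(-30149) = -51384*(-1/30149) = 51384/30149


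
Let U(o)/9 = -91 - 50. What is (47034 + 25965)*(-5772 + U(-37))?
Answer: -513985959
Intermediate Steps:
U(o) = -1269 (U(o) = 9*(-91 - 50) = 9*(-141) = -1269)
(47034 + 25965)*(-5772 + U(-37)) = (47034 + 25965)*(-5772 - 1269) = 72999*(-7041) = -513985959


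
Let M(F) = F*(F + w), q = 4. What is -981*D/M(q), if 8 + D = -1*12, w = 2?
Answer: 1635/2 ≈ 817.50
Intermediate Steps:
M(F) = F*(2 + F) (M(F) = F*(F + 2) = F*(2 + F))
D = -20 (D = -8 - 1*12 = -8 - 12 = -20)
-981*D/M(q) = -(-19620)/(4*(2 + 4)) = -(-19620)/(4*6) = -(-19620)/24 = -981*(-⅚) = 1635/2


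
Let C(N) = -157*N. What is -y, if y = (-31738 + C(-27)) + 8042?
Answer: 19457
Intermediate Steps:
y = -19457 (y = (-31738 - 157*(-27)) + 8042 = (-31738 + 4239) + 8042 = -27499 + 8042 = -19457)
-y = -1*(-19457) = 19457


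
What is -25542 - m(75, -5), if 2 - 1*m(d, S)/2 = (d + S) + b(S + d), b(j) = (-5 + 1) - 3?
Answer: -25420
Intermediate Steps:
b(j) = -7 (b(j) = -4 - 3 = -7)
m(d, S) = 18 - 2*S - 2*d (m(d, S) = 4 - 2*((d + S) - 7) = 4 - 2*((S + d) - 7) = 4 - 2*(-7 + S + d) = 4 + (14 - 2*S - 2*d) = 18 - 2*S - 2*d)
-25542 - m(75, -5) = -25542 - (18 - 2*(-5) - 2*75) = -25542 - (18 + 10 - 150) = -25542 - 1*(-122) = -25542 + 122 = -25420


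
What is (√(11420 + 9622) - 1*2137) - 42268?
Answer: -44405 + 3*√2338 ≈ -44260.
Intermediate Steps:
(√(11420 + 9622) - 1*2137) - 42268 = (√21042 - 2137) - 42268 = (3*√2338 - 2137) - 42268 = (-2137 + 3*√2338) - 42268 = -44405 + 3*√2338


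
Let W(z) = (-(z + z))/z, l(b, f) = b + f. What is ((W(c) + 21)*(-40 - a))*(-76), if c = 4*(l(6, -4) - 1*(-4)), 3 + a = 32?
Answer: 99636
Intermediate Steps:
a = 29 (a = -3 + 32 = 29)
c = 24 (c = 4*((6 - 4) - 1*(-4)) = 4*(2 + 4) = 4*6 = 24)
W(z) = -2 (W(z) = (-2*z)/z = -2)
((W(c) + 21)*(-40 - a))*(-76) = ((-2 + 21)*(-40 - 1*29))*(-76) = (19*(-40 - 29))*(-76) = (19*(-69))*(-76) = -1311*(-76) = 99636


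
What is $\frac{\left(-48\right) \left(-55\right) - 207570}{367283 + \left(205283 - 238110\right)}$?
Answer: $- \frac{102465}{167228} \approx -0.61273$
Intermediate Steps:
$\frac{\left(-48\right) \left(-55\right) - 207570}{367283 + \left(205283 - 238110\right)} = \frac{2640 - 207570}{367283 - 32827} = - \frac{204930}{334456} = \left(-204930\right) \frac{1}{334456} = - \frac{102465}{167228}$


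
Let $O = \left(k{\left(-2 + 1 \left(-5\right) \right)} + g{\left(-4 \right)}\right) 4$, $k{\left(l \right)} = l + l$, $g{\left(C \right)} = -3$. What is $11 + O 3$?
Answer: $-193$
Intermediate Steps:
$k{\left(l \right)} = 2 l$
$O = -68$ ($O = \left(2 \left(-2 + 1 \left(-5\right)\right) - 3\right) 4 = \left(2 \left(-2 - 5\right) - 3\right) 4 = \left(2 \left(-7\right) - 3\right) 4 = \left(-14 - 3\right) 4 = \left(-17\right) 4 = -68$)
$11 + O 3 = 11 - 204 = -193$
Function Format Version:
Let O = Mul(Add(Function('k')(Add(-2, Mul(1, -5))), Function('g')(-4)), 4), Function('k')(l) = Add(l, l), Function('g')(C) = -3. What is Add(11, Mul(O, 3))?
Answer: -193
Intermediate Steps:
Function('k')(l) = Mul(2, l)
O = -68 (O = Mul(Add(Mul(2, Add(-2, Mul(1, -5))), -3), 4) = Mul(Add(Mul(2, Add(-2, -5)), -3), 4) = Mul(Add(Mul(2, -7), -3), 4) = Mul(Add(-14, -3), 4) = Mul(-17, 4) = -68)
Add(11, Mul(O, 3)) = Add(11, Mul(-68, 3)) = Add(11, -204) = -193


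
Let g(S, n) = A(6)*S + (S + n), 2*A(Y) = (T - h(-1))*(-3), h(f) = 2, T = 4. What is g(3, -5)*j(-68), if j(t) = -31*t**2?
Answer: 1576784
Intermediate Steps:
A(Y) = -3 (A(Y) = ((4 - 1*2)*(-3))/2 = ((4 - 2)*(-3))/2 = (2*(-3))/2 = (1/2)*(-6) = -3)
g(S, n) = n - 2*S (g(S, n) = -3*S + (S + n) = n - 2*S)
g(3, -5)*j(-68) = (-5 - 2*3)*(-31*(-68)**2) = (-5 - 6)*(-31*4624) = -11*(-143344) = 1576784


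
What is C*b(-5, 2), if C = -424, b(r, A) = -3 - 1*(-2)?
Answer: 424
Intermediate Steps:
b(r, A) = -1 (b(r, A) = -3 + 2 = -1)
C*b(-5, 2) = -424*(-1) = 424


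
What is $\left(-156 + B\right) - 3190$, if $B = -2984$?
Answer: $-6330$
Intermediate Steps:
$\left(-156 + B\right) - 3190 = \left(-156 - 2984\right) - 3190 = -3140 - 3190 = -6330$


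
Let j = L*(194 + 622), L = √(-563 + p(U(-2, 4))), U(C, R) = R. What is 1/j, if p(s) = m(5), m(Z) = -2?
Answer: -I*√565/461040 ≈ -5.1557e-5*I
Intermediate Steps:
p(s) = -2
L = I*√565 (L = √(-563 - 2) = √(-565) = I*√565 ≈ 23.77*I)
j = 816*I*√565 (j = (I*√565)*(194 + 622) = (I*√565)*816 = 816*I*√565 ≈ 19396.0*I)
1/j = 1/(816*I*√565) = -I*√565/461040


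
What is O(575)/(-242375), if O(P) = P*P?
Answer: -2645/1939 ≈ -1.3641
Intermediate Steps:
O(P) = P**2
O(575)/(-242375) = 575**2/(-242375) = 330625*(-1/242375) = -2645/1939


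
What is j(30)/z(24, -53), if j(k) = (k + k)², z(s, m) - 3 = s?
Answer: 400/3 ≈ 133.33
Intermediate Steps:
z(s, m) = 3 + s
j(k) = 4*k² (j(k) = (2*k)² = 4*k²)
j(30)/z(24, -53) = (4*30²)/(3 + 24) = (4*900)/27 = 3600*(1/27) = 400/3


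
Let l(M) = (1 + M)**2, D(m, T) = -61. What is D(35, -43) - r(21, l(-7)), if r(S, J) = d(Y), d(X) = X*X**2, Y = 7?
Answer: -404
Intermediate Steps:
d(X) = X**3
r(S, J) = 343 (r(S, J) = 7**3 = 343)
D(35, -43) - r(21, l(-7)) = -61 - 1*343 = -61 - 343 = -404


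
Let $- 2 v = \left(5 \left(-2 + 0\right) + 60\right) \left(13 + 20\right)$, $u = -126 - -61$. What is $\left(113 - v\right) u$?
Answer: $-60970$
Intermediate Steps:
$u = -65$ ($u = -126 + 61 = -65$)
$v = -825$ ($v = - \frac{\left(5 \left(-2 + 0\right) + 60\right) \left(13 + 20\right)}{2} = - \frac{\left(5 \left(-2\right) + 60\right) 33}{2} = - \frac{\left(-10 + 60\right) 33}{2} = - \frac{50 \cdot 33}{2} = \left(- \frac{1}{2}\right) 1650 = -825$)
$\left(113 - v\right) u = \left(113 - -825\right) \left(-65\right) = \left(113 + 825\right) \left(-65\right) = 938 \left(-65\right) = -60970$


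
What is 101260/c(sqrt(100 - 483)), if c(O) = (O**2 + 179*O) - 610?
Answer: -25137795/3314438 - 4531385*I*sqrt(383)/3314438 ≈ -7.5843 - 26.756*I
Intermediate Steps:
c(O) = -610 + O**2 + 179*O
101260/c(sqrt(100 - 483)) = 101260/(-610 + (sqrt(100 - 483))**2 + 179*sqrt(100 - 483)) = 101260/(-610 + (sqrt(-383))**2 + 179*sqrt(-383)) = 101260/(-610 + (I*sqrt(383))**2 + 179*(I*sqrt(383))) = 101260/(-610 - 383 + 179*I*sqrt(383)) = 101260/(-993 + 179*I*sqrt(383))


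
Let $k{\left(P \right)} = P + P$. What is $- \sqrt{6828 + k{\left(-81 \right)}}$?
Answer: $- \sqrt{6666} \approx -81.646$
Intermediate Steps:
$k{\left(P \right)} = 2 P$
$- \sqrt{6828 + k{\left(-81 \right)}} = - \sqrt{6828 + 2 \left(-81\right)} = - \sqrt{6828 - 162} = - \sqrt{6666}$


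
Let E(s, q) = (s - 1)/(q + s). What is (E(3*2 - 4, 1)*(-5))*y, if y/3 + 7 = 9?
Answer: -10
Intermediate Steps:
y = 6 (y = -21 + 3*9 = -21 + 27 = 6)
E(s, q) = (-1 + s)/(q + s)
(E(3*2 - 4, 1)*(-5))*y = (((-1 + (3*2 - 4))/(1 + (3*2 - 4)))*(-5))*6 = (((-1 + (6 - 4))/(1 + (6 - 4)))*(-5))*6 = (((-1 + 2)/(1 + 2))*(-5))*6 = ((1/3)*(-5))*6 = -5/3*6 = -10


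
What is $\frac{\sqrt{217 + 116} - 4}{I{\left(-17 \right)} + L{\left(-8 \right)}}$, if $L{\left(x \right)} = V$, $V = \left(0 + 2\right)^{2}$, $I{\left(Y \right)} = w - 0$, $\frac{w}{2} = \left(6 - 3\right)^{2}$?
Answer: $- \frac{2}{11} + \frac{3 \sqrt{37}}{22} \approx 0.64765$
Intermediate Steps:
$w = 18$ ($w = 2 \left(6 - 3\right)^{2} = 2 \cdot 3^{2} = 2 \cdot 9 = 18$)
$I{\left(Y \right)} = 18$ ($I{\left(Y \right)} = 18 - 0 = 18 + 0 = 18$)
$V = 4$ ($V = 2^{2} = 4$)
$L{\left(x \right)} = 4$
$\frac{\sqrt{217 + 116} - 4}{I{\left(-17 \right)} + L{\left(-8 \right)}} = \frac{\sqrt{217 + 116} - 4}{18 + 4} = \frac{\sqrt{333} - 4}{22} = \left(3 \sqrt{37} - 4\right) \frac{1}{22} = \left(-4 + 3 \sqrt{37}\right) \frac{1}{22} = - \frac{2}{11} + \frac{3 \sqrt{37}}{22}$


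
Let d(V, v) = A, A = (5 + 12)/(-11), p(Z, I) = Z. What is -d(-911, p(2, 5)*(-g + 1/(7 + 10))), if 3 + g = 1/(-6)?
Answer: 17/11 ≈ 1.5455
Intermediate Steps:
g = -19/6 (g = -3 + 1/(-6) = -3 - ⅙ = -19/6 ≈ -3.1667)
A = -17/11 (A = 17*(-1/11) = -17/11 ≈ -1.5455)
d(V, v) = -17/11
-d(-911, p(2, 5)*(-g + 1/(7 + 10))) = -1*(-17/11) = 17/11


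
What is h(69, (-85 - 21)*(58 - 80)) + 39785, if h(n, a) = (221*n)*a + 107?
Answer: 35600560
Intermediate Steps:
h(n, a) = 107 + 221*a*n (h(n, a) = 221*a*n + 107 = 107 + 221*a*n)
h(69, (-85 - 21)*(58 - 80)) + 39785 = (107 + 221*((-85 - 21)*(58 - 80))*69) + 39785 = (107 + 221*(-106*(-22))*69) + 39785 = (107 + 221*2332*69) + 39785 = (107 + 35560668) + 39785 = 35560775 + 39785 = 35600560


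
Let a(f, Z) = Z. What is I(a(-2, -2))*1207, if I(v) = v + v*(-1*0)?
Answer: -2414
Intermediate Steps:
I(v) = v (I(v) = v + v*0 = v + 0 = v)
I(a(-2, -2))*1207 = -2*1207 = -2414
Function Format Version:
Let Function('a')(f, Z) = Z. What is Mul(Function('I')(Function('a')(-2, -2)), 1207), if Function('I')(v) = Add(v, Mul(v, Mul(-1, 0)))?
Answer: -2414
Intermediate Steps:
Function('I')(v) = v (Function('I')(v) = Add(v, Mul(v, 0)) = Add(v, 0) = v)
Mul(Function('I')(Function('a')(-2, -2)), 1207) = Mul(-2, 1207) = -2414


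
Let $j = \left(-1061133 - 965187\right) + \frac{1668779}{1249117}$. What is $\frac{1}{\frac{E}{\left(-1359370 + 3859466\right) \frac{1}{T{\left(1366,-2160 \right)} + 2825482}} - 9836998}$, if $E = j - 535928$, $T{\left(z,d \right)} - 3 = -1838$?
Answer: $- \frac{164363811328}{2092489206124992625} \approx -7.8549 \cdot 10^{-8}$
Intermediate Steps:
$j = - \frac{2531109090661}{1249117}$ ($j = -2026320 + 1668779 \cdot \frac{1}{1249117} = -2026320 + \frac{1668779}{1249117} = - \frac{2531109090661}{1249117} \approx -2.0263 \cdot 10^{6}$)
$T{\left(z,d \right)} = -1835$ ($T{\left(z,d \right)} = 3 - 1838 = -1835$)
$E = - \frac{3200545866237}{1249117}$ ($E = - \frac{2531109090661}{1249117} - 535928 = - \frac{3200545866237}{1249117} \approx -2.5622 \cdot 10^{6}$)
$\frac{1}{\frac{E}{\left(-1359370 + 3859466\right) \frac{1}{T{\left(1366,-2160 \right)} + 2825482}} - 9836998} = \frac{1}{- \frac{3200545866237}{1249117 \frac{-1359370 + 3859466}{-1835 + 2825482}} - 9836998} = \frac{1}{- \frac{3200545866237}{1249117 \cdot \frac{2500096}{2823647}} - 9836998} = \frac{1}{- \frac{3200545866237}{1249117 \cdot 2500096 \cdot \frac{1}{2823647}} - 9836998} = \frac{1}{- \frac{3200545866237}{1249117 \cdot \frac{131584}{148613}} - 9836998} = \frac{1}{\left(- \frac{3200545866237}{1249117}\right) \frac{148613}{131584} - 9836998} = \frac{1}{- \frac{475642722819079281}{164363811328} - 9836998} = \frac{1}{- \frac{2092489206124992625}{164363811328}} = - \frac{164363811328}{2092489206124992625}$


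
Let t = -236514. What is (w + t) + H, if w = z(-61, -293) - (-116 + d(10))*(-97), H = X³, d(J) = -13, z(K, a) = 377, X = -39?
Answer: -307969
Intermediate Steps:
H = -59319 (H = (-39)³ = -59319)
w = -12136 (w = 377 - (-116 - 13)*(-97) = 377 - (-129)*(-97) = 377 - 1*12513 = 377 - 12513 = -12136)
(w + t) + H = (-12136 - 236514) - 59319 = -248650 - 59319 = -307969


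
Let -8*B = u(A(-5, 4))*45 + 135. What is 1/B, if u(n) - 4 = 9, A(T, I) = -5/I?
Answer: -1/90 ≈ -0.011111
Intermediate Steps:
u(n) = 13 (u(n) = 4 + 9 = 13)
B = -90 (B = -(13*45 + 135)/8 = -(585 + 135)/8 = -1/8*720 = -90)
1/B = 1/(-90) = -1/90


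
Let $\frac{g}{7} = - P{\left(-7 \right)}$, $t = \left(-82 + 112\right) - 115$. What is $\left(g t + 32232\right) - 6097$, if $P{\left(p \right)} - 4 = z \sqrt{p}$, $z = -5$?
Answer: $28515 - 2975 i \sqrt{7} \approx 28515.0 - 7871.1 i$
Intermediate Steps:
$t = -85$ ($t = 30 - 115 = -85$)
$P{\left(p \right)} = 4 - 5 \sqrt{p}$
$g = -28 + 35 i \sqrt{7}$ ($g = 7 \left(- (4 - 5 \sqrt{-7})\right) = 7 \left(- (4 - 5 i \sqrt{7})\right) = 7 \left(-4 + 5 i \sqrt{7}\right) = -28 + 35 i \sqrt{7} \approx -28.0 + 92.601 i$)
$\left(g t + 32232\right) - 6097 = \left(\left(-28 + 35 i \sqrt{7}\right) \left(-85\right) + 32232\right) - 6097 = \left(\left(2380 - 2975 i \sqrt{7}\right) + 32232\right) - 6097 = \left(34612 - 2975 i \sqrt{7}\right) - 6097 = 28515 - 2975 i \sqrt{7}$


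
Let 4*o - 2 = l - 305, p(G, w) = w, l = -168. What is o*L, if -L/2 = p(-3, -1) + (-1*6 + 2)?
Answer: -2355/2 ≈ -1177.5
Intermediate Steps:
L = 10 (L = -2*(-1 + (-1*6 + 2)) = -2*(-1 + (-6 + 2)) = -2*(-1 - 4) = -2*(-5) = 10)
o = -471/4 (o = 1/2 + (-168 - 305)/4 = 1/2 + (1/4)*(-473) = 1/2 - 473/4 = -471/4 ≈ -117.75)
o*L = -471/4*10 = -2355/2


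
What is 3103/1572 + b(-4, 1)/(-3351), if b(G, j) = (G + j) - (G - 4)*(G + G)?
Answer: 1167053/585308 ≈ 1.9939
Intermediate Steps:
b(G, j) = G + j - 2*G*(-4 + G) (b(G, j) = (G + j) - (-4 + G)*2*G = (G + j) - 2*G*(-4 + G) = G + j - 2*G*(-4 + G))
3103/1572 + b(-4, 1)/(-3351) = 3103/1572 + (1 - 2*(-4)² + 9*(-4))/(-3351) = 3103*(1/1572) + (1 - 2*16 - 36)*(-1/3351) = 3103/1572 + (1 - 32 - 36)*(-1/3351) = 3103/1572 - 67*(-1/3351) = 3103/1572 + 67/3351 = 1167053/585308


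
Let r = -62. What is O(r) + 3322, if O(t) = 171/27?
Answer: 9985/3 ≈ 3328.3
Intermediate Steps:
O(t) = 19/3 (O(t) = 171*(1/27) = 19/3)
O(r) + 3322 = 19/3 + 3322 = 9985/3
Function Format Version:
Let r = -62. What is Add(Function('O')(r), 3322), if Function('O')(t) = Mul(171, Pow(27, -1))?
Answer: Rational(9985, 3) ≈ 3328.3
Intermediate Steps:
Function('O')(t) = Rational(19, 3) (Function('O')(t) = Mul(171, Rational(1, 27)) = Rational(19, 3))
Add(Function('O')(r), 3322) = Add(Rational(19, 3), 3322) = Rational(9985, 3)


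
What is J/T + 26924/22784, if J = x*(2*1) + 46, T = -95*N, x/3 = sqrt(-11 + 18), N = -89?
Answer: 642389/541120 + 6*sqrt(7)/8455 ≈ 1.1890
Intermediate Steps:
x = 3*sqrt(7) (x = 3*sqrt(-11 + 18) = 3*sqrt(7) ≈ 7.9373)
T = 8455 (T = -95*(-89) = 8455)
J = 46 + 6*sqrt(7) (J = (3*sqrt(7))*(2*1) + 46 = (3*sqrt(7))*2 + 46 = 6*sqrt(7) + 46 = 46 + 6*sqrt(7) ≈ 61.875)
J/T + 26924/22784 = (46 + 6*sqrt(7))/8455 + 26924/22784 = (46 + 6*sqrt(7))*(1/8455) + 26924*(1/22784) = (46/8455 + 6*sqrt(7)/8455) + 6731/5696 = 642389/541120 + 6*sqrt(7)/8455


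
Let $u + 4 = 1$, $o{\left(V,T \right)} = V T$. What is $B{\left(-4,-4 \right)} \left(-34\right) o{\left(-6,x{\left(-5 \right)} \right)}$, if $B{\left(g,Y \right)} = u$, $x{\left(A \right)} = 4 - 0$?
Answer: $-2448$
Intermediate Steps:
$x{\left(A \right)} = 4$ ($x{\left(A \right)} = 4 + 0 = 4$)
$o{\left(V,T \right)} = T V$
$u = -3$ ($u = -4 + 1 = -3$)
$B{\left(g,Y \right)} = -3$
$B{\left(-4,-4 \right)} \left(-34\right) o{\left(-6,x{\left(-5 \right)} \right)} = \left(-3\right) \left(-34\right) 4 \left(-6\right) = 102 \left(-24\right) = -2448$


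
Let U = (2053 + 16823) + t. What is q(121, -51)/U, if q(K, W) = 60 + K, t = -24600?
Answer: -181/5724 ≈ -0.031621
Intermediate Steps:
U = -5724 (U = (2053 + 16823) - 24600 = 18876 - 24600 = -5724)
q(121, -51)/U = (60 + 121)/(-5724) = 181*(-1/5724) = -181/5724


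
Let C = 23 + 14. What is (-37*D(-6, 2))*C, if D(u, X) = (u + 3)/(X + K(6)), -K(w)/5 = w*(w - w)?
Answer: 4107/2 ≈ 2053.5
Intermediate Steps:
C = 37
K(w) = 0 (K(w) = -5*w*(w - w) = -5*w*0 = -5*0 = 0)
D(u, X) = (3 + u)/X (D(u, X) = (u + 3)/(X + 0) = (3 + u)/X)
(-37*D(-6, 2))*C = -37*(3 - 6)/2*37 = -37*(-3)/2*37 = -37*(-3/2)*37 = (111/2)*37 = 4107/2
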